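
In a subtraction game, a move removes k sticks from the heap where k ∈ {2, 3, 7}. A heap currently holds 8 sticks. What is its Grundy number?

1

Grundy values for subtraction set {2, 3, 7}:
g(0) = mex{} = 0
g(1) = mex{} = 0
g(2) = mex{0} = 1
g(3) = mex{0} = 1
g(4) = mex{0,1} = 2
g(5) = mex{1} = 0
g(6) = mex{1,2} = 0
g(7) = mex{0,2} = 1
g(8) = mex{0} = 1
So g(8) = 1.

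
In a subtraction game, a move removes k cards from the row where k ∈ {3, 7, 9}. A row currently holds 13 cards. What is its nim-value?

Compute g(0), g(1), … for moves {3, 7, 9}:
g(0) = mex{} = 0
g(1) = mex{} = 0
g(2) = mex{} = 0
g(3) = mex{0} = 1
g(4) = mex{0} = 1
g(5) = mex{0} = 1
g(6) = mex{1} = 0
g(7) = mex{0,1} = 2
g(8) = mex{0,1} = 2
g(9) = mex{0} = 1
g(10) = mex{0,1,2} = 3
g(11) = mex{0,1,2} = 3
g(12) = mex{1} = 0
g(13) = mex{0,1,3} = 2
So g(13) = 2.

2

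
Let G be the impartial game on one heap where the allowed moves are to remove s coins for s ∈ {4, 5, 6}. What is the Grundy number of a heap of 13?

0

Compute g(0), g(1), … for moves {4, 5, 6}:
k:     0  1  2  3  4  5  6  7  8  9 10 11 12 13
g(k):  0  0  0  0  1  1  1  1  2  2  0  0  0  0
So g(13) = 0.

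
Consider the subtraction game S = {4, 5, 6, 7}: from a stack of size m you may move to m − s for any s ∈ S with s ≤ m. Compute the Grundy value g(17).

Build the Grundy sequence with g(k) = mex{g(k−s) : s ∈ {4, 5, 6, 7}, s ≤ k}:
k:     0  1  2  3  4  5  6  7  8  9 10 11 12 13 14 15 16 17
g(k):  0  0  0  0  1  1  1  1  2  2  2  0  0  0  0  1  1  1
So g(17) = 1.

1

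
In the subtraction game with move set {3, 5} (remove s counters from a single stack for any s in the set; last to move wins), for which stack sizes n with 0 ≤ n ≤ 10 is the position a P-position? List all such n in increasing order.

0, 1, 2, 8, 9, 10

Build the Grundy sequence with g(k) = mex{g(k−s) : s ∈ {3, 5}, s ≤ k}:
g(0) = mex{} = 0
g(1) = mex{} = 0
g(2) = mex{} = 0
g(3) = mex{0} = 1
g(4) = mex{0} = 1
g(5) = mex{0} = 1
g(6) = mex{0,1} = 2
g(7) = mex{0,1} = 2
g(8) = mex{1} = 0
g(9) = mex{1,2} = 0
g(10) = mex{1,2} = 0
The P-positions (g = 0) in 0..10 are 0, 1, 2, 8, 9, 10.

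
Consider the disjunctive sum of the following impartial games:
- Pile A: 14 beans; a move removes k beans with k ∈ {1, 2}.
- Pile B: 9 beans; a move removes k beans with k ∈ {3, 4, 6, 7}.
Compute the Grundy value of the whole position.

1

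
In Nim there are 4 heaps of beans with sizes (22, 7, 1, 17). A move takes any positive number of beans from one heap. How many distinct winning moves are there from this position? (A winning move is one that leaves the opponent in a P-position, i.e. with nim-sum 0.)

Compute the nim-sum pairwise:
22 XOR 7 = 17
17 XOR 1 = 16
16 XOR 17 = 1
The overall nim-sum is X = 1. A heap of size p has a winning move iff p XOR X < p (reduce it to p XOR X).
  22: 22 XOR 1 = 23 ≥ 22 — no move.
  7: 7 XOR 1 = 6 < 7 — winning move (to 6).
  1: 1 XOR 1 = 0 < 1 — winning move (to 0).
  17: 17 XOR 1 = 16 < 17 — winning move (to 16).
That gives 3 winning moves.

3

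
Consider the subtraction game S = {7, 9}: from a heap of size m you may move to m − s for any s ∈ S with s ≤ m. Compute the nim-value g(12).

1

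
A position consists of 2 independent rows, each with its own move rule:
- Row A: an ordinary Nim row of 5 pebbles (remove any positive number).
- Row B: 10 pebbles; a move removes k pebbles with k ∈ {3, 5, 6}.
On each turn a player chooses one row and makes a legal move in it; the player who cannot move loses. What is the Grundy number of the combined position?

Row A is a plain Nim row of size 5, so its Grundy value is 5.
Build the Grundy sequence for row B with g(k) = mex{g(k−s) : s ∈ {3, 5, 6}, s ≤ k}:
k:     0  1  2  3  4  5  6  7  8  9 10
g(k):  0  0  0  1  1  1  2  2  2  0  0
So g(10) = 0.
The value of a disjunctive sum is the nim-sum of the parts.
Combined value = 5 ⊕ 0 = 5.

5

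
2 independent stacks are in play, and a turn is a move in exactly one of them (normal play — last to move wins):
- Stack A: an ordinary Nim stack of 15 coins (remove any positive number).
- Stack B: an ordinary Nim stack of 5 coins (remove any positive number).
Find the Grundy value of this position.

Stack A is a plain Nim stack of size 15, so its Grundy value is 15.
Stack B is a plain Nim stack of size 5, so its Grundy value is 5.
By the Sprague-Grundy theorem, the Grundy value of a sum of independent games is the XOR of the component values.
Combined value = 15 XOR 5 = 10.

10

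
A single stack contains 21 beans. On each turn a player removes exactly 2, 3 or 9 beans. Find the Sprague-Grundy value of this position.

2

Build the Grundy sequence with g(k) = mex{g(k−s) : s ∈ {2, 3, 9}, s ≤ k}:
k:     0  1  2  3  4  5  6  7  8  9 10 11 12 13 14 15 16 17 18 19 20 21
g(k):  0  0  1  1  2  0  0  1  1  2  2  0  0  1  1  2  0  0  1  1  2  2
So g(21) = 2.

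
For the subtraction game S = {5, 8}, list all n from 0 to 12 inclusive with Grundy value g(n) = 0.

0, 1, 2, 3, 4

Build the Grundy sequence with g(k) = mex{g(k−s) : s ∈ {5, 8}, s ≤ k}:
g(0) = mex{} = 0
g(1) = mex{} = 0
g(2) = mex{} = 0
g(3) = mex{} = 0
g(4) = mex{} = 0
g(5) = mex{0} = 1
g(6) = mex{0} = 1
g(7) = mex{0} = 1
g(8) = mex{0} = 1
g(9) = mex{0} = 1
g(10) = mex{0,1} = 2
g(11) = mex{0,1} = 2
g(12) = mex{0,1} = 2
The P-positions (g = 0) in 0..12 are 0, 1, 2, 3, 4.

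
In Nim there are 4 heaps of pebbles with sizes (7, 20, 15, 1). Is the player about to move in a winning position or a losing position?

Bitwise XOR of the heap sizes:
  00111  (7)
  10100  (20)
  01111  (15)
  00001  (1)
  -----
  11101  (29)
The nim-sum is 29 ≠ 0, so this is an N-position: the player to move can win.

Winning position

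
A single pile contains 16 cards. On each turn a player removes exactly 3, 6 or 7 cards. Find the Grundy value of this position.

2

Build the Grundy sequence with g(k) = mex{g(k−s) : s ∈ {3, 6, 7}, s ≤ k}:
k:     0  1  2  3  4  5  6  7  8  9 10 11 12 13 14 15 16
g(k):  0  0  0  1  1  1  2  2  2  3  0  0  0  1  1  1  2
So g(16) = 2.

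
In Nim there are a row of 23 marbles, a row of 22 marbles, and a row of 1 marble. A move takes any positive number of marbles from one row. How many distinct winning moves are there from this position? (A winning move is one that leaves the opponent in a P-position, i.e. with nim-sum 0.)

0

Bitwise XOR of the heap sizes:
  10111  (23)
  10110  (22)
  00001  (1)
  -----
  00000  (0)
The nim-sum is already 0, so every move leaves a nonzero nim-sum — there are no winning moves.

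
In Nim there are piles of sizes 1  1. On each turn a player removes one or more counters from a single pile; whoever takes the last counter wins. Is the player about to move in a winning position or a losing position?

Nim-sum: 1 XOR 1 = 0.
The nim-sum is 0, so this is a P-position: the player to move is in a losing position under optimal play.

Losing position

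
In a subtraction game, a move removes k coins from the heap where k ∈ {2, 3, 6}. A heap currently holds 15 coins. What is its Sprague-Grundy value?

3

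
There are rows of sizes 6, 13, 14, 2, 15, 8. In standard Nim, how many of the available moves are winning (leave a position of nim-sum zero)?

Nim-sum: 6 ⊕ 13 ⊕ 14 ⊕ 2 ⊕ 15 ⊕ 8 = 0.
The nim-sum is already 0, so every move leaves a nonzero nim-sum — there are no winning moves.

0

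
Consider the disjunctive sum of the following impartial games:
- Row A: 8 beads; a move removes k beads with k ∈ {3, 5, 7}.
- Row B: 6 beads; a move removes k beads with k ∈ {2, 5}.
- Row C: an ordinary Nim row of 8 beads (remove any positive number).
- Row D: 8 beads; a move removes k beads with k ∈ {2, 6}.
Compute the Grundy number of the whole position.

Build the Grundy sequence for row A with g(k) = mex{g(k−s) : s ∈ {3, 5, 7}, s ≤ k}:
k:     0  1  2  3  4  5  6  7  8
g(k):  0  0  0  1  1  1  2  2  2
So g(8) = 2.
Build the Grundy sequence for row B with g(k) = mex{g(k−s) : s ∈ {2, 5}, s ≤ k}:
k:     0  1  2  3  4  5  6
g(k):  0  0  1  1  0  2  1
So g(6) = 1.
Row C is a plain Nim row of size 8, so its Grundy value is 8.
Build the Grundy sequence for row D with g(k) = mex{g(k−s) : s ∈ {2, 6}, s ≤ k}:
g(0) = mex{} = 0
g(1) = mex{} = 0
g(2) = mex{0} = 1
g(3) = mex{0} = 1
g(4) = mex{1} = 0
g(5) = mex{1} = 0
g(6) = mex{0} = 1
g(7) = mex{0} = 1
g(8) = mex{1} = 0
So g(8) = 0.
By the Sprague-Grundy theorem, the Grundy value of a sum of independent games is the XOR of the component values.
Combined value = 2 XOR 1 XOR 8 XOR 0 = 11.

11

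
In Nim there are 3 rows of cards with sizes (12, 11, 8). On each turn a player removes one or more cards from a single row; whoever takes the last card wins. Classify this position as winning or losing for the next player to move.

Compute the nim-sum pairwise:
12 ⊕ 11 = 7
7 ⊕ 8 = 15
The nim-sum is 15 ≠ 0, so this is an N-position: the player to move can win.

Winning position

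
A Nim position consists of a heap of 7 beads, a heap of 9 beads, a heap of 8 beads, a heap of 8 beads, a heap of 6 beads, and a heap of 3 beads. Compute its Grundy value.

11

In binary:
  0111  (7)
  1001  (9)
  1000  (8)
  1000  (8)
  0110  (6)
  0011  (3)
  ----
  1011  (11)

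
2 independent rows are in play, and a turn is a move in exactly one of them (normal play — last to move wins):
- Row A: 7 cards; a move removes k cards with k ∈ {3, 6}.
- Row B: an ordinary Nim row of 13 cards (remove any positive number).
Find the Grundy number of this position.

15

For row A, compute g(0), g(1), … with moves {3, 6}:
k:     0  1  2  3  4  5  6  7
g(k):  0  0  0  1  1  1  2  2
So g(7) = 2.
Row B is a plain Nim row of size 13, so its Grundy value is 13.
The value of a disjunctive sum is the nim-sum of the parts.
Combined value = 2 XOR 13 = 15.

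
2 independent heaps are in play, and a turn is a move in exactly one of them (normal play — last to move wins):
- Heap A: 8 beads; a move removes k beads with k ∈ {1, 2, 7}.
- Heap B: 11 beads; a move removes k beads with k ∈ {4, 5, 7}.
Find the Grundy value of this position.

For heap A, compute g(0), g(1), … with moves {1, 2, 7}:
g(0) = mex{} = 0
g(1) = mex{0} = 1
g(2) = mex{0,1} = 2
g(3) = mex{1,2} = 0
g(4) = mex{0,2} = 1
g(5) = mex{0,1} = 2
g(6) = mex{1,2} = 0
g(7) = mex{0,2} = 1
g(8) = mex{0,1} = 2
So g(8) = 2.
Grundy values for heap B (subtraction set {4, 5, 7}):
g(0) = mex{} = 0
g(1) = mex{} = 0
g(2) = mex{} = 0
g(3) = mex{} = 0
g(4) = mex{0} = 1
g(5) = mex{0} = 1
g(6) = mex{0} = 1
g(7) = mex{0} = 1
g(8) = mex{0,1} = 2
g(9) = mex{0,1} = 2
g(10) = mex{0,1} = 2
g(11) = mex{1} = 0
So g(11) = 0.
The value of a disjunctive sum is the nim-sum of the parts.
Combined value = 2 XOR 0 = 2.

2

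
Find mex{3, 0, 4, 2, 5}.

1

0 is in the set but 1 is not, so the mex is 1.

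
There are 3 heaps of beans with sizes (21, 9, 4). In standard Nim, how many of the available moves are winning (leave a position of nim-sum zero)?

1

Compute the nim-sum pairwise:
21 ⊕ 9 = 28
28 ⊕ 4 = 24
The overall nim-sum is X = 24. A heap of size p has a winning move iff p XOR X < p (reduce it to p XOR X).
  21: 21 XOR 24 = 13 < 21 — winning move (to 13).
  9: 9 XOR 24 = 17 ≥ 9 — no move.
  4: 4 XOR 24 = 28 ≥ 4 — no move.
That gives 1 winning move.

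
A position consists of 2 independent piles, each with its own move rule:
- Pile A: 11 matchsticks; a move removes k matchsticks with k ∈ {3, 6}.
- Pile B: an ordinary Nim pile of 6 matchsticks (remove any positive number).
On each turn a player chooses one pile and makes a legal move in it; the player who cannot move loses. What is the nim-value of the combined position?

6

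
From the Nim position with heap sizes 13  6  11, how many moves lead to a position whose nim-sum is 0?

0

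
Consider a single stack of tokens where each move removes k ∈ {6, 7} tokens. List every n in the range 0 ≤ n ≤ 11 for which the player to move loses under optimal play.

0, 1, 2, 3, 4, 5

Compute g(0), g(1), … for moves {6, 7}:
g(0) = mex{} = 0
g(1) = mex{} = 0
g(2) = mex{} = 0
g(3) = mex{} = 0
g(4) = mex{} = 0
g(5) = mex{} = 0
g(6) = mex{0} = 1
g(7) = mex{0} = 1
g(8) = mex{0} = 1
g(9) = mex{0} = 1
g(10) = mex{0} = 1
g(11) = mex{0} = 1
The P-positions (g = 0) in 0..11 are 0, 1, 2, 3, 4, 5.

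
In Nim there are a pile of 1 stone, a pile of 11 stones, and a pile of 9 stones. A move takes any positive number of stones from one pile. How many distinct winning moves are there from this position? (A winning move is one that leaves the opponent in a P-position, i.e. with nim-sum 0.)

1

Compute the nim-sum pairwise:
1 XOR 11 = 10
10 XOR 9 = 3
The overall nim-sum is X = 3. A pile of size p has a winning move iff p XOR X < p (reduce it to p XOR X).
  1: 1 XOR 3 = 2 ≥ 1 — no move.
  11: 11 XOR 3 = 8 < 11 — winning move (to 8).
  9: 9 XOR 3 = 10 ≥ 9 — no move.
That gives 1 winning move.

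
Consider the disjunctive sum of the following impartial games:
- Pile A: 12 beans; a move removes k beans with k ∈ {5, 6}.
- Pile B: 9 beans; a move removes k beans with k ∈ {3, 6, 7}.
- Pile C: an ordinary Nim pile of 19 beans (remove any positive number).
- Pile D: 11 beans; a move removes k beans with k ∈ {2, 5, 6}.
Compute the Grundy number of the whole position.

16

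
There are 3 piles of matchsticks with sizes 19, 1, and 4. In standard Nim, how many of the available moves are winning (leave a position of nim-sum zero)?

1

Write each in binary and XOR column by column:
  10011  (19)
  00001  (1)
  00100  (4)
  -----
  10110  (22)
The overall nim-sum is X = 22. A pile of size p has a winning move iff p XOR X < p (reduce it to p XOR X).
  19: 19 XOR 22 = 5 < 19 — winning move (to 5).
  1: 1 XOR 22 = 23 ≥ 1 — no move.
  4: 4 XOR 22 = 18 ≥ 4 — no move.
That gives 1 winning move.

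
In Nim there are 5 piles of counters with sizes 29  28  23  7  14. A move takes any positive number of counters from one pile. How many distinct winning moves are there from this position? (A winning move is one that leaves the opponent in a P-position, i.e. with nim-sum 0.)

Nim-sum: 29 ^ 28 ^ 23 ^ 7 ^ 14 = 31.
The overall nim-sum is X = 31. A pile of size p has a winning move iff p XOR X < p (reduce it to p XOR X).
  29: 29 XOR 31 = 2 < 29 — winning move (to 2).
  28: 28 XOR 31 = 3 < 28 — winning move (to 3).
  23: 23 XOR 31 = 8 < 23 — winning move (to 8).
  7: 7 XOR 31 = 24 ≥ 7 — no move.
  14: 14 XOR 31 = 17 ≥ 14 — no move.
That gives 3 winning moves.

3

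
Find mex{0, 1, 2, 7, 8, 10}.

3

The values 0, 1, 2 are all present; 3 is the first non-negative integer missing from the set.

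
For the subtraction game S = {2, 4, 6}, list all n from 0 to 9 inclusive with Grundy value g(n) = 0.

0, 1, 8, 9

Compute g(0), g(1), … for moves {2, 4, 6}:
g(0) = mex{} = 0
g(1) = mex{} = 0
g(2) = mex{0} = 1
g(3) = mex{0} = 1
g(4) = mex{0,1} = 2
g(5) = mex{0,1} = 2
g(6) = mex{0,1,2} = 3
g(7) = mex{0,1,2} = 3
g(8) = mex{1,2,3} = 0
g(9) = mex{1,2,3} = 0
The P-positions (g = 0) in 0..9 are 0, 1, 8, 9.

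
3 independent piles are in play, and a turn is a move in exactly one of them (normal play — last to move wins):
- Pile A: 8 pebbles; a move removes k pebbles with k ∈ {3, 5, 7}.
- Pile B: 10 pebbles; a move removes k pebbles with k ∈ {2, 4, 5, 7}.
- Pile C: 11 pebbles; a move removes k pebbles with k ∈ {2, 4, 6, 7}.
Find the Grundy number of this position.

3

For pile A, compute g(0), g(1), … with moves {3, 5, 7}:
k:     0  1  2  3  4  5  6  7  8
g(k):  0  0  0  1  1  1  2  2  2
So g(8) = 2.
Build the Grundy sequence for pile B with g(k) = mex{g(k−s) : s ∈ {2, 4, 5, 7}, s ≤ k}:
k:     0  1  2  3  4  5  6  7  8  9 10
g(k):  0  0  1  1  2  2  3  3  4  0  0
So g(10) = 0.
Grundy values for pile C (subtraction set {2, 4, 6, 7}):
k:     0  1  2  3  4  5  6  7  8  9 10 11
g(k):  0  0  1  1  2  2  3  3  4  0  0  1
So g(11) = 1.
The value of a disjunctive sum is the nim-sum of the parts.
Combined value = 2 XOR 0 XOR 1 = 3.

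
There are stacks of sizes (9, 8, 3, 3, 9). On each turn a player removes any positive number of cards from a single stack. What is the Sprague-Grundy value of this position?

8

Compute the nim-sum pairwise:
9 ^ 8 = 1
1 ^ 3 = 2
2 ^ 3 = 1
1 ^ 9 = 8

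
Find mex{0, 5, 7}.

1

0 is in the set but 1 is not, so the mex is 1.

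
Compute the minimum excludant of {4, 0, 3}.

1

0 is in the set but 1 is not, so the mex is 1.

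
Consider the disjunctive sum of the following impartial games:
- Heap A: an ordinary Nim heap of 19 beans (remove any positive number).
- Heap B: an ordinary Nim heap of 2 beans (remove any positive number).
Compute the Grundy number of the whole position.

17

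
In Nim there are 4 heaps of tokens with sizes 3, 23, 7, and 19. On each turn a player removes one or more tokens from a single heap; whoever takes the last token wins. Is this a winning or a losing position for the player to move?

Losing position

Nim-sum: 3 ⊕ 23 ⊕ 7 ⊕ 19 = 0.
The nim-sum is 0, so this is a P-position: the player to move is in a losing position under optimal play.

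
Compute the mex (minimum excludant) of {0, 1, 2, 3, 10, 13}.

The values 0, 1, 2, 3 are all present; 4 is the first non-negative integer missing from the set.

4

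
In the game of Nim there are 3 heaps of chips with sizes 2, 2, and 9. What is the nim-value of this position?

9

Bitwise XOR of the heap sizes:
  0010  (2)
  0010  (2)
  1001  (9)
  ----
  1001  (9)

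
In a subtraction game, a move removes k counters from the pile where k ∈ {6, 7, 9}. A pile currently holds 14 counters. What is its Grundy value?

2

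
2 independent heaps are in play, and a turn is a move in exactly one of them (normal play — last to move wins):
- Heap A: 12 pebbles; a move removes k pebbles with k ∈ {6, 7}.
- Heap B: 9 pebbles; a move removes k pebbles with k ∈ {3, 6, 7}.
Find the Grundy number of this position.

For heap A, compute g(0), g(1), … with moves {6, 7}:
k:     0  1  2  3  4  5  6  7  8  9 10 11 12
g(k):  0  0  0  0  0  0  1  1  1  1  1  1  2
So g(12) = 2.
Build the Grundy sequence for heap B with g(k) = mex{g(k−s) : s ∈ {3, 6, 7}, s ≤ k}:
k:     0  1  2  3  4  5  6  7  8  9
g(k):  0  0  0  1  1  1  2  2  2  3
So g(9) = 3.
By the Sprague-Grundy theorem, the Grundy value of a sum of independent games is the XOR of the component values.
Combined value = 2 XOR 3 = 1.

1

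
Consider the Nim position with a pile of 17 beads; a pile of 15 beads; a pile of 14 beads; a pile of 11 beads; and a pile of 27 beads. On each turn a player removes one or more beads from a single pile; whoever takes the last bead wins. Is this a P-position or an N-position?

Compute the nim-sum pairwise:
17 XOR 15 = 30
30 XOR 14 = 16
16 XOR 11 = 27
27 XOR 27 = 0
The nim-sum is 0, so this is a P-position: the player to move is in a losing position under optimal play.

P-position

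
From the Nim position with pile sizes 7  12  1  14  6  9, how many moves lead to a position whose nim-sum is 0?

3

Compute the nim-sum pairwise:
7 XOR 12 = 11
11 XOR 1 = 10
10 XOR 14 = 4
4 XOR 6 = 2
2 XOR 9 = 11
The overall nim-sum is X = 11. A pile of size p has a winning move iff p XOR X < p (reduce it to p XOR X).
  7: 7 XOR 11 = 12 ≥ 7 — no move.
  12: 12 XOR 11 = 7 < 12 — winning move (to 7).
  1: 1 XOR 11 = 10 ≥ 1 — no move.
  14: 14 XOR 11 = 5 < 14 — winning move (to 5).
  6: 6 XOR 11 = 13 ≥ 6 — no move.
  9: 9 XOR 11 = 2 < 9 — winning move (to 2).
That gives 3 winning moves.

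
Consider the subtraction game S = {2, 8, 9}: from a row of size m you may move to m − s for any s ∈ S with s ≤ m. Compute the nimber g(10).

Compute g(0), g(1), … for moves {2, 8, 9}:
g(0) = mex{} = 0
g(1) = mex{} = 0
g(2) = mex{0} = 1
g(3) = mex{0} = 1
g(4) = mex{1} = 0
g(5) = mex{1} = 0
g(6) = mex{0} = 1
g(7) = mex{0} = 1
g(8) = mex{0,1} = 2
g(9) = mex{0,1} = 2
g(10) = mex{0,1,2} = 3
So g(10) = 3.

3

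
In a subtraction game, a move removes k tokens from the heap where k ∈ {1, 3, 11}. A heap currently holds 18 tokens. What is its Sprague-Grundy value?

0

Build the Grundy sequence with g(k) = mex{g(k−s) : s ∈ {1, 3, 11}, s ≤ k}:
k:     0  1  2  3  4  5  6  7  8  9 10 11 12 13 14 15 16 17 18
g(k):  0  1  0  1  0  1  0  1  0  1  0  1  0  1  0  1  0  1  0
So g(18) = 0.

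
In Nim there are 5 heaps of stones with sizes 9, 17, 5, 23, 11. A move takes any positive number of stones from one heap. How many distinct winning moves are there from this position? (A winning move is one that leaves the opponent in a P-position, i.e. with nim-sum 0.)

5

Bitwise XOR of the heap sizes:
  01001  (9)
  10001  (17)
  00101  (5)
  10111  (23)
  01011  (11)
  -----
  00001  (1)
The overall nim-sum is X = 1. A heap of size p has a winning move iff p XOR X < p (reduce it to p XOR X).
  9: 9 XOR 1 = 8 < 9 — winning move (to 8).
  17: 17 XOR 1 = 16 < 17 — winning move (to 16).
  5: 5 XOR 1 = 4 < 5 — winning move (to 4).
  23: 23 XOR 1 = 22 < 23 — winning move (to 22).
  11: 11 XOR 1 = 10 < 11 — winning move (to 10).
That gives 5 winning moves.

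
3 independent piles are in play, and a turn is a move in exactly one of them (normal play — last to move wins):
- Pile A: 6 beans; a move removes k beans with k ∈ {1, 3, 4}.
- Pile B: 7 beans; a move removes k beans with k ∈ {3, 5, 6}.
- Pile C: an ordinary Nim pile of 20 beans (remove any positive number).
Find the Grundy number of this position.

For pile A, compute g(0), g(1), … with moves {1, 3, 4}:
g(0) = mex{} = 0
g(1) = mex{0} = 1
g(2) = mex{1} = 0
g(3) = mex{0} = 1
g(4) = mex{0,1} = 2
g(5) = mex{0,1,2} = 3
g(6) = mex{0,1,3} = 2
So g(6) = 2.
Grundy values for pile B (subtraction set {3, 5, 6}):
g(0) = mex{} = 0
g(1) = mex{} = 0
g(2) = mex{} = 0
g(3) = mex{0} = 1
g(4) = mex{0} = 1
g(5) = mex{0} = 1
g(6) = mex{0,1} = 2
g(7) = mex{0,1} = 2
So g(7) = 2.
Pile C is a plain Nim pile of size 20, so its Grundy value is 20.
By the Sprague-Grundy theorem, the Grundy value of a sum of independent games is the XOR of the component values.
Combined value = 2 XOR 2 XOR 20 = 20.

20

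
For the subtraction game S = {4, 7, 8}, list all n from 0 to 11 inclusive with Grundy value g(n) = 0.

0, 1, 2, 3

Build the Grundy sequence with g(k) = mex{g(k−s) : s ∈ {4, 7, 8}, s ≤ k}:
k:     0  1  2  3  4  5  6  7  8  9 10 11
g(k):  0  0  0  0  1  1  1  1  2  2  2  2
The P-positions (g = 0) in 0..11 are 0, 1, 2, 3.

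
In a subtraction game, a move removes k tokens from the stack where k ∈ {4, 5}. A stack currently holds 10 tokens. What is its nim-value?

Grundy values for subtraction set {4, 5}:
g(0) = mex{} = 0
g(1) = mex{} = 0
g(2) = mex{} = 0
g(3) = mex{} = 0
g(4) = mex{0} = 1
g(5) = mex{0} = 1
g(6) = mex{0} = 1
g(7) = mex{0} = 1
g(8) = mex{0,1} = 2
g(9) = mex{1} = 0
g(10) = mex{1} = 0
So g(10) = 0.

0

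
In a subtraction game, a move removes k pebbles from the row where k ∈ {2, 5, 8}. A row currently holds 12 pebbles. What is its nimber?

Build the Grundy sequence with g(k) = mex{g(k−s) : s ∈ {2, 5, 8}, s ≤ k}:
g(0) = mex{} = 0
g(1) = mex{} = 0
g(2) = mex{0} = 1
g(3) = mex{0} = 1
g(4) = mex{1} = 0
g(5) = mex{0,1} = 2
g(6) = mex{0} = 1
g(7) = mex{1,2} = 0
g(8) = mex{0,1} = 2
g(9) = mex{0} = 1
g(10) = mex{1,2} = 0
g(11) = mex{1} = 0
g(12) = mex{0} = 1
So g(12) = 1.

1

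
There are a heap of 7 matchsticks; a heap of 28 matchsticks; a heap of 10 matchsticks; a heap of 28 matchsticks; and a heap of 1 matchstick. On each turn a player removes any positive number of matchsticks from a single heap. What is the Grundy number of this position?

12

Nim-sum: 7 ^ 28 ^ 10 ^ 28 ^ 1 = 12.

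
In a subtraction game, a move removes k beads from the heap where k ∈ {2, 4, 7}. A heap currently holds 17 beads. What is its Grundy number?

1

Grundy values for subtraction set {2, 4, 7}:
k:     0  1  2  3  4  5  6  7  8  9 10 11 12 13 14 15 16 17
g(k):  0  0  1  1  2  2  0  3  1  0  2  1  0  2  1  0  2  1
So g(17) = 1.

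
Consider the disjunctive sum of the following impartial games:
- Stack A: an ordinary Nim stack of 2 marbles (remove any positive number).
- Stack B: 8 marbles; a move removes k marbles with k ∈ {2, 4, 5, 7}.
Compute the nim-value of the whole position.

6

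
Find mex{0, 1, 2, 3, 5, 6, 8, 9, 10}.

4

The values 0, 1, 2, 3 are all present; 4 is the first non-negative integer missing from the set.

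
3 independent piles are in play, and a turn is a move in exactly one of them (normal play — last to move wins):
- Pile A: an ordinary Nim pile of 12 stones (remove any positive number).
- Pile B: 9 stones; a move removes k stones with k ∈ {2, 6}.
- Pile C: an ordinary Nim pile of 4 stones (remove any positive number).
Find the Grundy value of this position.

8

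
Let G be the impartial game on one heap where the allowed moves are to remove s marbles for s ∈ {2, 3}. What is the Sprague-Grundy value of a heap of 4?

Build the Grundy sequence with g(k) = mex{g(k−s) : s ∈ {2, 3}, s ≤ k}:
k:     0  1  2  3  4
g(k):  0  0  1  1  2
So g(4) = 2.

2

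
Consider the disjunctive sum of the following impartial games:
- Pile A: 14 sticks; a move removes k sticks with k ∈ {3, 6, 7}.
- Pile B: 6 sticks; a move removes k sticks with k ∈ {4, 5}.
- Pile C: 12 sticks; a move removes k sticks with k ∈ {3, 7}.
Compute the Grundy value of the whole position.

0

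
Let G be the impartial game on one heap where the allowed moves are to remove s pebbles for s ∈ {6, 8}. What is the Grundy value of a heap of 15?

Build the Grundy sequence with g(k) = mex{g(k−s) : s ∈ {6, 8}, s ≤ k}:
k:     0  1  2  3  4  5  6  7  8  9 10 11 12 13 14 15
g(k):  0  0  0  0  0  0  1  1  1  1  1  1  2  2  0  0
So g(15) = 0.

0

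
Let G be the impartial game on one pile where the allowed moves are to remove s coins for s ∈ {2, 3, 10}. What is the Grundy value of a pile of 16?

2

Compute g(0), g(1), … for moves {2, 3, 10}:
k:     0  1  2  3  4  5  6  7  8  9 10 11 12 13 14 15 16
g(k):  0  0  1  1  2  0  0  1  1  2  2  3  0  0  1  1  2
So g(16) = 2.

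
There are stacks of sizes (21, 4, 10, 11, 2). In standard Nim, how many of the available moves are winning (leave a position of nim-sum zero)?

1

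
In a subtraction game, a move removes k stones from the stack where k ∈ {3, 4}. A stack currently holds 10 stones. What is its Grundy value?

1

Grundy values for subtraction set {3, 4}:
k:     0  1  2  3  4  5  6  7  8  9 10
g(k):  0  0  0  1  1  1  2  0  0  0  1
So g(10) = 1.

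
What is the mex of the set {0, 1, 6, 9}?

2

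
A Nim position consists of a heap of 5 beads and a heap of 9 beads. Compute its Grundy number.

Nim-sum: 5 ^ 9 = 12.

12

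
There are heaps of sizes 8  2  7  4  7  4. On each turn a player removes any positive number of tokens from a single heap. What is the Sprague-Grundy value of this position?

Write each in binary and XOR column by column:
  1000  (8)
  0010  (2)
  0111  (7)
  0100  (4)
  0111  (7)
  0100  (4)
  ----
  1010  (10)

10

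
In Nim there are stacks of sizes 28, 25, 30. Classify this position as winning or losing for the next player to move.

Winning position

Bitwise XOR of the heap sizes:
  11100  (28)
  11001  (25)
  11110  (30)
  -----
  11011  (27)
The nim-sum is 27 ≠ 0, so this is an N-position: the player to move can win.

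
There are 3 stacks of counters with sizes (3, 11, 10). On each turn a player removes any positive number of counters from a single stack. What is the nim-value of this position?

2

Write each in binary and XOR column by column:
  0011  (3)
  1011  (11)
  1010  (10)
  ----
  0010  (2)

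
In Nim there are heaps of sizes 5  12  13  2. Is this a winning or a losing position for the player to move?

Nim-sum: 5 XOR 12 XOR 13 XOR 2 = 6.
The nim-sum is 6 ≠ 0, so this is an N-position: the player to move can win.

Winning position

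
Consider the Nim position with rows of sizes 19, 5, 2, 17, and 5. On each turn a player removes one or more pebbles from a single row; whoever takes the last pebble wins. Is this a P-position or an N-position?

P-position

Bitwise XOR of the heap sizes:
  10011  (19)
  00101  (5)
  00010  (2)
  10001  (17)
  00101  (5)
  -----
  00000  (0)
The nim-sum is 0, so this is a P-position: the player to move is in a losing position under optimal play.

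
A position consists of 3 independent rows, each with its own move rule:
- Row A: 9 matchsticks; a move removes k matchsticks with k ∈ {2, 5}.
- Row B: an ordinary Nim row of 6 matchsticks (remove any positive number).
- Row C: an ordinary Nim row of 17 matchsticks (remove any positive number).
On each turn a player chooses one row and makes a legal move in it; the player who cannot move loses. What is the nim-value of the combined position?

Build the Grundy sequence for row A with g(k) = mex{g(k−s) : s ∈ {2, 5}, s ≤ k}:
k:     0  1  2  3  4  5  6  7  8  9
g(k):  0  0  1  1  0  2  1  0  0  1
So g(9) = 1.
Row B is a plain Nim row of size 6, so its Grundy value is 6.
Row C is a plain Nim row of size 17, so its Grundy value is 17.
The value of a disjunctive sum is the nim-sum of the parts.
Combined value = 1 ⊕ 6 ⊕ 17 = 22.

22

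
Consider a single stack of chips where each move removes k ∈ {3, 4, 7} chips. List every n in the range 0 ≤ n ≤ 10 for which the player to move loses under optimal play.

0, 1, 2, 10

Grundy values for subtraction set {3, 4, 7}:
g(0) = mex{} = 0
g(1) = mex{} = 0
g(2) = mex{} = 0
g(3) = mex{0} = 1
g(4) = mex{0} = 1
g(5) = mex{0} = 1
g(6) = mex{0,1} = 2
g(7) = mex{0,1} = 2
g(8) = mex{0,1} = 2
g(9) = mex{0,1,2} = 3
g(10) = mex{1,2} = 0
The P-positions (g = 0) in 0..10 are 0, 1, 2, 10.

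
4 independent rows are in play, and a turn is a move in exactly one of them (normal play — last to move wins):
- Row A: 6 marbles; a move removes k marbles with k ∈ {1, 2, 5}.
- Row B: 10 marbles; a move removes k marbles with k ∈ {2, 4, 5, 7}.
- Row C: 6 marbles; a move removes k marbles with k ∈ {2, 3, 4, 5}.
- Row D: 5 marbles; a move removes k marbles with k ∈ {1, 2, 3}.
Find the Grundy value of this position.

Grundy values for row A (subtraction set {1, 2, 5}):
k:     0  1  2  3  4  5  6
g(k):  0  1  2  0  1  2  0
So g(6) = 0.
Grundy values for row B (subtraction set {2, 4, 5, 7}):
g(0) = mex{} = 0
g(1) = mex{} = 0
g(2) = mex{0} = 1
g(3) = mex{0} = 1
g(4) = mex{0,1} = 2
g(5) = mex{0,1} = 2
g(6) = mex{0,1,2} = 3
g(7) = mex{0,1,2} = 3
g(8) = mex{0,1,2,3} = 4
g(9) = mex{1,2,3} = 0
g(10) = mex{1,2,3,4} = 0
So g(10) = 0.
Grundy values for row C (subtraction set {2, 3, 4, 5}):
k:     0  1  2  3  4  5  6
g(k):  0  0  1  1  2  2  3
So g(6) = 3.
Build the Grundy sequence for row D with g(k) = mex{g(k−s) : s ∈ {1, 2, 3}, s ≤ k}:
g(0) = mex{} = 0
g(1) = mex{0} = 1
g(2) = mex{0,1} = 2
g(3) = mex{0,1,2} = 3
g(4) = mex{1,2,3} = 0
g(5) = mex{0,2,3} = 1
So g(5) = 1.
The value of a disjunctive sum is the nim-sum of the parts.
Combined value = 0 XOR 0 XOR 3 XOR 1 = 2.

2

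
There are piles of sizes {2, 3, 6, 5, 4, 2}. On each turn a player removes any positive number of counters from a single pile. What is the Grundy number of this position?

Compute the nim-sum pairwise:
2 ^ 3 = 1
1 ^ 6 = 7
7 ^ 5 = 2
2 ^ 4 = 6
6 ^ 2 = 4

4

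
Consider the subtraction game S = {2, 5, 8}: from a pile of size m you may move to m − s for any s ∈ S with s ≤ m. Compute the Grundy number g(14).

0

Build the Grundy sequence with g(k) = mex{g(k−s) : s ∈ {2, 5, 8}, s ≤ k}:
k:     0  1  2  3  4  5  6  7  8  9 10 11 12 13 14
g(k):  0  0  1  1  0  2  1  0  2  1  0  0  1  1  0
So g(14) = 0.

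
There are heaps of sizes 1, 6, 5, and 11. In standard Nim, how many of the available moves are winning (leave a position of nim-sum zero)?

Compute the nim-sum pairwise:
1 XOR 6 = 7
7 XOR 5 = 2
2 XOR 11 = 9
The overall nim-sum is X = 9. A heap of size p has a winning move iff p XOR X < p (reduce it to p XOR X).
  1: 1 XOR 9 = 8 ≥ 1 — no move.
  6: 6 XOR 9 = 15 ≥ 6 — no move.
  5: 5 XOR 9 = 12 ≥ 5 — no move.
  11: 11 XOR 9 = 2 < 11 — winning move (to 2).
That gives 1 winning move.

1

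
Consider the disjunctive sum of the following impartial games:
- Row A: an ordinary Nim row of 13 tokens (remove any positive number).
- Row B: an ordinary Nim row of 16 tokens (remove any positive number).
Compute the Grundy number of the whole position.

29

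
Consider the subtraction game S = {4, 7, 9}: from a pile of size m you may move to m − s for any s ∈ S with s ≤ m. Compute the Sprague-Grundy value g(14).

Build the Grundy sequence with g(k) = mex{g(k−s) : s ∈ {4, 7, 9}, s ≤ k}:
g(0) = mex{} = 0
g(1) = mex{} = 0
g(2) = mex{} = 0
g(3) = mex{} = 0
g(4) = mex{0} = 1
g(5) = mex{0} = 1
g(6) = mex{0} = 1
g(7) = mex{0} = 1
g(8) = mex{0,1} = 2
g(9) = mex{0,1} = 2
g(10) = mex{0,1} = 2
g(11) = mex{0,1} = 2
g(12) = mex{0,1,2} = 3
g(13) = mex{1,2} = 0
g(14) = mex{1,2} = 0
So g(14) = 0.

0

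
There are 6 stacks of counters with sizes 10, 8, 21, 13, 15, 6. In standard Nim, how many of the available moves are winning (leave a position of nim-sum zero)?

1

Compute the nim-sum pairwise:
10 ^ 8 = 2
2 ^ 21 = 23
23 ^ 13 = 26
26 ^ 15 = 21
21 ^ 6 = 19
The overall nim-sum is X = 19. A stack of size p has a winning move iff p XOR X < p (reduce it to p XOR X).
  10: 10 XOR 19 = 25 ≥ 10 — no move.
  8: 8 XOR 19 = 27 ≥ 8 — no move.
  21: 21 XOR 19 = 6 < 21 — winning move (to 6).
  13: 13 XOR 19 = 30 ≥ 13 — no move.
  15: 15 XOR 19 = 28 ≥ 15 — no move.
  6: 6 XOR 19 = 21 ≥ 6 — no move.
That gives 1 winning move.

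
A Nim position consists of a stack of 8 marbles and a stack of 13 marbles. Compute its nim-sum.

5

Write each in binary and XOR column by column:
  1000  (8)
  1101  (13)
  ----
  0101  (5)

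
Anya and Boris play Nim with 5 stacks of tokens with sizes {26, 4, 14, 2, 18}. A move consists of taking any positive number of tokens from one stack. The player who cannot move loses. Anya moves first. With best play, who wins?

Boris wins

Compute the nim-sum pairwise:
26 ^ 4 = 30
30 ^ 14 = 16
16 ^ 2 = 18
18 ^ 18 = 0
The nim-sum is 0, so this is a P-position: the player to move is in a losing position under optimal play; Anya is about to move from it and so loses — Boris wins.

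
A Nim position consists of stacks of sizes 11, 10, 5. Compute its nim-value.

4

Compute the nim-sum pairwise:
11 ⊕ 10 = 1
1 ⊕ 5 = 4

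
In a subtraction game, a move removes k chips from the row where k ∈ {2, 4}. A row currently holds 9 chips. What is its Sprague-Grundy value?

Grundy values for subtraction set {2, 4}:
k:     0  1  2  3  4  5  6  7  8  9
g(k):  0  0  1  1  2  2  0  0  1  1
So g(9) = 1.

1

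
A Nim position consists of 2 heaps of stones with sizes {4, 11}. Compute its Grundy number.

15

Nim-sum: 4 XOR 11 = 15.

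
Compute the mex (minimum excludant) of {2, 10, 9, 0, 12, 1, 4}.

The values 0, 1, 2 are all present; 3 is the first non-negative integer missing from the set.

3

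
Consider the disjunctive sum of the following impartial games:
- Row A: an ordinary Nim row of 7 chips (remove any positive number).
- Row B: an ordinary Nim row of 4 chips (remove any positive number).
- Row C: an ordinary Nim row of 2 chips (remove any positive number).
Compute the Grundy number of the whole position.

1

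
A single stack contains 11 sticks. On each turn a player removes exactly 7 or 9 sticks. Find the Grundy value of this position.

Grundy values for subtraction set {7, 9}:
k:     0  1  2  3  4  5  6  7  8  9 10 11
g(k):  0  0  0  0  0  0  0  1  1  1  1  1
So g(11) = 1.

1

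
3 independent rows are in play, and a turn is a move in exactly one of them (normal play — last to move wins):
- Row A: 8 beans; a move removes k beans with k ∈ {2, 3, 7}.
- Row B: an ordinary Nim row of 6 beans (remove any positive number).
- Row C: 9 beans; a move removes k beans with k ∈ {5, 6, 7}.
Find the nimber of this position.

6

For row A, compute g(0), g(1), … with moves {2, 3, 7}:
g(0) = mex{} = 0
g(1) = mex{} = 0
g(2) = mex{0} = 1
g(3) = mex{0} = 1
g(4) = mex{0,1} = 2
g(5) = mex{1} = 0
g(6) = mex{1,2} = 0
g(7) = mex{0,2} = 1
g(8) = mex{0} = 1
So g(8) = 1.
Row B is a plain Nim row of size 6, so its Grundy value is 6.
For row C, compute g(0), g(1), … with moves {5, 6, 7}:
g(0) = mex{} = 0
g(1) = mex{} = 0
g(2) = mex{} = 0
g(3) = mex{} = 0
g(4) = mex{} = 0
g(5) = mex{0} = 1
g(6) = mex{0} = 1
g(7) = mex{0} = 1
g(8) = mex{0} = 1
g(9) = mex{0} = 1
So g(9) = 1.
The value of a disjunctive sum is the nim-sum of the parts.
Combined value = 1 XOR 6 XOR 1 = 6.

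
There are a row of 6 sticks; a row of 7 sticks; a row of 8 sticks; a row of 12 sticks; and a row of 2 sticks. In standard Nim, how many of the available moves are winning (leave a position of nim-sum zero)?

Compute the nim-sum pairwise:
6 ^ 7 = 1
1 ^ 8 = 9
9 ^ 12 = 5
5 ^ 2 = 7
The overall nim-sum is X = 7. A row of size p has a winning move iff p XOR X < p (reduce it to p XOR X).
  6: 6 XOR 7 = 1 < 6 — winning move (to 1).
  7: 7 XOR 7 = 0 < 7 — winning move (to 0).
  8: 8 XOR 7 = 15 ≥ 8 — no move.
  12: 12 XOR 7 = 11 < 12 — winning move (to 11).
  2: 2 XOR 7 = 5 ≥ 2 — no move.
That gives 3 winning moves.

3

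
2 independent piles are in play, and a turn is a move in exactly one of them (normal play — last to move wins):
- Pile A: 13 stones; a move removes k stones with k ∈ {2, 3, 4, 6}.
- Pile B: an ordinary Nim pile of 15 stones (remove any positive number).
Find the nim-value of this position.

13

For pile A, compute g(0), g(1), … with moves {2, 3, 4, 6}:
g(0) = mex{} = 0
g(1) = mex{} = 0
g(2) = mex{0} = 1
g(3) = mex{0} = 1
g(4) = mex{0,1} = 2
g(5) = mex{0,1} = 2
g(6) = mex{0,1,2} = 3
g(7) = mex{0,1,2} = 3
g(8) = mex{1,2,3} = 0
g(9) = mex{1,2,3} = 0
g(10) = mex{0,2,3} = 1
g(11) = mex{0,2,3} = 1
g(12) = mex{0,1,3} = 2
g(13) = mex{0,1,3} = 2
So g(13) = 2.
Pile B is a plain Nim pile of size 15, so its Grundy value is 15.
By the Sprague-Grundy theorem, the Grundy value of a sum of independent games is the XOR of the component values.
Combined value = 2 ⊕ 15 = 13.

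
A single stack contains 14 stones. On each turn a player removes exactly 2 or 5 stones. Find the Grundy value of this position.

Compute g(0), g(1), … for moves {2, 5}:
k:     0  1  2  3  4  5  6  7  8  9 10 11 12 13 14
g(k):  0  0  1  1  0  2  1  0  0  1  1  0  2  1  0
So g(14) = 0.

0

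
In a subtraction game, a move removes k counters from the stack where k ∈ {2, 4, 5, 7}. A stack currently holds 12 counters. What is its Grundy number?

Grundy values for subtraction set {2, 4, 5, 7}:
g(0) = mex{} = 0
g(1) = mex{} = 0
g(2) = mex{0} = 1
g(3) = mex{0} = 1
g(4) = mex{0,1} = 2
g(5) = mex{0,1} = 2
g(6) = mex{0,1,2} = 3
g(7) = mex{0,1,2} = 3
g(8) = mex{0,1,2,3} = 4
g(9) = mex{1,2,3} = 0
g(10) = mex{1,2,3,4} = 0
g(11) = mex{0,2,3} = 1
g(12) = mex{0,2,3,4} = 1
So g(12) = 1.

1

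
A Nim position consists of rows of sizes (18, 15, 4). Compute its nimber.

Compute the nim-sum pairwise:
18 ⊕ 15 = 29
29 ⊕ 4 = 25

25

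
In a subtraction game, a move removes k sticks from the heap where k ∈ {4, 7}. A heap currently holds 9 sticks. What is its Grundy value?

2

Grundy values for subtraction set {4, 7}:
g(0) = mex{} = 0
g(1) = mex{} = 0
g(2) = mex{} = 0
g(3) = mex{} = 0
g(4) = mex{0} = 1
g(5) = mex{0} = 1
g(6) = mex{0} = 1
g(7) = mex{0} = 1
g(8) = mex{0,1} = 2
g(9) = mex{0,1} = 2
So g(9) = 2.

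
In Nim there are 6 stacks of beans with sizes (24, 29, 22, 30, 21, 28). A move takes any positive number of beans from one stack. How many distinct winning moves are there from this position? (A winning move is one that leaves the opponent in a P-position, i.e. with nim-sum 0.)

5

Compute the nim-sum pairwise:
24 ^ 29 = 5
5 ^ 22 = 19
19 ^ 30 = 13
13 ^ 21 = 24
24 ^ 28 = 4
The overall nim-sum is X = 4. A stack of size p has a winning move iff p XOR X < p (reduce it to p XOR X).
  24: 24 XOR 4 = 28 ≥ 24 — no move.
  29: 29 XOR 4 = 25 < 29 — winning move (to 25).
  22: 22 XOR 4 = 18 < 22 — winning move (to 18).
  30: 30 XOR 4 = 26 < 30 — winning move (to 26).
  21: 21 XOR 4 = 17 < 21 — winning move (to 17).
  28: 28 XOR 4 = 24 < 28 — winning move (to 24).
That gives 5 winning moves.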